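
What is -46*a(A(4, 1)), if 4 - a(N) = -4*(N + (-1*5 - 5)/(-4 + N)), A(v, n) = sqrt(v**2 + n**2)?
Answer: 7176 + 1656*sqrt(17) ≈ 14004.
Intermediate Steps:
A(v, n) = sqrt(n**2 + v**2)
a(N) = 4 - 40/(-4 + N) + 4*N (a(N) = 4 - (-4)*(N + (-1*5 - 5)/(-4 + N)) = 4 - (-4)*(N + (-5 - 5)/(-4 + N)) = 4 - (-4)*(N - 10/(-4 + N)) = 4 - (-4*N + 40/(-4 + N)) = 4 + (-40/(-4 + N) + 4*N) = 4 - 40/(-4 + N) + 4*N)
-46*a(A(4, 1)) = -184*(-14 + (sqrt(1**2 + 4**2))**2 - 3*sqrt(1**2 + 4**2))/(-4 + sqrt(1**2 + 4**2)) = -184*(-14 + (sqrt(1 + 16))**2 - 3*sqrt(1 + 16))/(-4 + sqrt(1 + 16)) = -184*(-14 + (sqrt(17))**2 - 3*sqrt(17))/(-4 + sqrt(17)) = -184*(-14 + 17 - 3*sqrt(17))/(-4 + sqrt(17)) = -184*(3 - 3*sqrt(17))/(-4 + sqrt(17))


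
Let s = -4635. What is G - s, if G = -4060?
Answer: 575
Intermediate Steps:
G - s = -4060 - 1*(-4635) = -4060 + 4635 = 575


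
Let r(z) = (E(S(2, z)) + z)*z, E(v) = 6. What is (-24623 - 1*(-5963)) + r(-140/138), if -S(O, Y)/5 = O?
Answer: -88864340/4761 ≈ -18665.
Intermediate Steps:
S(O, Y) = -5*O
r(z) = z*(6 + z) (r(z) = (6 + z)*z = z*(6 + z))
(-24623 - 1*(-5963)) + r(-140/138) = (-24623 - 1*(-5963)) + (-140/138)*(6 - 140/138) = (-24623 + 5963) + (-140*1/138)*(6 - 140*1/138) = -18660 - 70*(6 - 70/69)/69 = -18660 - 70/69*344/69 = -18660 - 24080/4761 = -88864340/4761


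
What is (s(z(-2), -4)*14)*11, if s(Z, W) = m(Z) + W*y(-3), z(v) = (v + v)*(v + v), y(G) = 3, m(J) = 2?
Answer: -1540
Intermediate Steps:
z(v) = 4*v² (z(v) = (2*v)*(2*v) = 4*v²)
s(Z, W) = 2 + 3*W (s(Z, W) = 2 + W*3 = 2 + 3*W)
(s(z(-2), -4)*14)*11 = ((2 + 3*(-4))*14)*11 = ((2 - 12)*14)*11 = -10*14*11 = -140*11 = -1540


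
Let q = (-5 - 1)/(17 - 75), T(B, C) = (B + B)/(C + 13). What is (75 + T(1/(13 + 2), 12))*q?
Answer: 28127/3625 ≈ 7.7592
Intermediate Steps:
T(B, C) = 2*B/(13 + C) (T(B, C) = (2*B)/(13 + C) = 2*B/(13 + C))
q = 3/29 (q = -6/(-58) = -6*(-1/58) = 3/29 ≈ 0.10345)
(75 + T(1/(13 + 2), 12))*q = (75 + 2/((13 + 2)*(13 + 12)))*(3/29) = (75 + 2/(15*25))*(3/29) = (75 + 2*(1/15)*(1/25))*(3/29) = (75 + 2/375)*(3/29) = (28127/375)*(3/29) = 28127/3625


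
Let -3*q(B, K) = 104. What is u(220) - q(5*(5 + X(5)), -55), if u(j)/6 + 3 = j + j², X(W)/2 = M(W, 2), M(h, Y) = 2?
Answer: 875210/3 ≈ 2.9174e+5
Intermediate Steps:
X(W) = 4 (X(W) = 2*2 = 4)
q(B, K) = -104/3 (q(B, K) = -⅓*104 = -104/3)
u(j) = -18 + 6*j + 6*j² (u(j) = -18 + 6*(j + j²) = -18 + (6*j + 6*j²) = -18 + 6*j + 6*j²)
u(220) - q(5*(5 + X(5)), -55) = (-18 + 6*220 + 6*220²) - 1*(-104/3) = (-18 + 1320 + 6*48400) + 104/3 = (-18 + 1320 + 290400) + 104/3 = 291702 + 104/3 = 875210/3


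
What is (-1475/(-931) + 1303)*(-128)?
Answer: -155464704/931 ≈ -1.6699e+5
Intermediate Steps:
(-1475/(-931) + 1303)*(-128) = (-1475*(-1/931) + 1303)*(-128) = (1475/931 + 1303)*(-128) = (1214568/931)*(-128) = -155464704/931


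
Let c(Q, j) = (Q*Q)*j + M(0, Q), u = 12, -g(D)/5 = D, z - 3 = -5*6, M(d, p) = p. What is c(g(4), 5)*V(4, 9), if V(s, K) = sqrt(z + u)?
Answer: 1980*I*sqrt(15) ≈ 7668.5*I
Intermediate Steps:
z = -27 (z = 3 - 5*6 = 3 - 30 = -27)
g(D) = -5*D
V(s, K) = I*sqrt(15) (V(s, K) = sqrt(-27 + 12) = sqrt(-15) = I*sqrt(15))
c(Q, j) = Q + j*Q**2 (c(Q, j) = (Q*Q)*j + Q = Q**2*j + Q = j*Q**2 + Q = Q + j*Q**2)
c(g(4), 5)*V(4, 9) = ((-5*4)*(1 - 5*4*5))*(I*sqrt(15)) = (-20*(1 - 20*5))*(I*sqrt(15)) = (-20*(1 - 100))*(I*sqrt(15)) = (-20*(-99))*(I*sqrt(15)) = 1980*(I*sqrt(15)) = 1980*I*sqrt(15)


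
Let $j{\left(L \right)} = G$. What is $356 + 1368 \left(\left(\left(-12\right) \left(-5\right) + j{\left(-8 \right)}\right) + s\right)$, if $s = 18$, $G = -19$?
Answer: $81068$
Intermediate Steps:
$j{\left(L \right)} = -19$
$356 + 1368 \left(\left(\left(-12\right) \left(-5\right) + j{\left(-8 \right)}\right) + s\right) = 356 + 1368 \left(\left(\left(-12\right) \left(-5\right) - 19\right) + 18\right) = 356 + 1368 \left(\left(60 - 19\right) + 18\right) = 356 + 1368 \left(41 + 18\right) = 356 + 1368 \cdot 59 = 356 + 80712 = 81068$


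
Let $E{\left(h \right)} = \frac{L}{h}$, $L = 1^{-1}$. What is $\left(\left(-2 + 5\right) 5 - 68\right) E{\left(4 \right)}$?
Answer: $- \frac{53}{4} \approx -13.25$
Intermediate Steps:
$L = 1$
$E{\left(h \right)} = \frac{1}{h}$ ($E{\left(h \right)} = 1 \frac{1}{h} = \frac{1}{h}$)
$\left(\left(-2 + 5\right) 5 - 68\right) E{\left(4 \right)} = \frac{\left(-2 + 5\right) 5 - 68}{4} = \left(3 \cdot 5 - 68\right) \frac{1}{4} = \left(15 - 68\right) \frac{1}{4} = \left(-53\right) \frac{1}{4} = - \frac{53}{4}$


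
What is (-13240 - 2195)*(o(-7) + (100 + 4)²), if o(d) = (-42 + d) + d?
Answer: -166080600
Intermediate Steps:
o(d) = -42 + 2*d
(-13240 - 2195)*(o(-7) + (100 + 4)²) = (-13240 - 2195)*((-42 + 2*(-7)) + (100 + 4)²) = -15435*((-42 - 14) + 104²) = -15435*(-56 + 10816) = -15435*10760 = -166080600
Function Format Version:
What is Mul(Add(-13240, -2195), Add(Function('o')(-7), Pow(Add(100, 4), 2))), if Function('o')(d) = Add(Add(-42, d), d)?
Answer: -166080600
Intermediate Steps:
Function('o')(d) = Add(-42, Mul(2, d))
Mul(Add(-13240, -2195), Add(Function('o')(-7), Pow(Add(100, 4), 2))) = Mul(Add(-13240, -2195), Add(Add(-42, Mul(2, -7)), Pow(Add(100, 4), 2))) = Mul(-15435, Add(Add(-42, -14), Pow(104, 2))) = Mul(-15435, Add(-56, 10816)) = Mul(-15435, 10760) = -166080600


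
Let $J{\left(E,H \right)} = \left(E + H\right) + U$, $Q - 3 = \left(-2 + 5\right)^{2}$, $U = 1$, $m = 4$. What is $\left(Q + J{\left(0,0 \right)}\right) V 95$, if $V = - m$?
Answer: $-4940$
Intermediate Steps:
$V = -4$ ($V = \left(-1\right) 4 = -4$)
$Q = 12$ ($Q = 3 + \left(-2 + 5\right)^{2} = 3 + 3^{2} = 3 + 9 = 12$)
$J{\left(E,H \right)} = 1 + E + H$ ($J{\left(E,H \right)} = \left(E + H\right) + 1 = 1 + E + H$)
$\left(Q + J{\left(0,0 \right)}\right) V 95 = \left(12 + \left(1 + 0 + 0\right)\right) \left(-4\right) 95 = \left(12 + 1\right) \left(-4\right) 95 = 13 \left(-4\right) 95 = \left(-52\right) 95 = -4940$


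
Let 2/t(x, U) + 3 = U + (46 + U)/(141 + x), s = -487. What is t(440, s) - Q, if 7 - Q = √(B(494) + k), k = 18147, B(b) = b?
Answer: -285297/40733 + √18641 ≈ 129.53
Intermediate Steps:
t(x, U) = 2/(-3 + U + (46 + U)/(141 + x)) (t(x, U) = 2/(-3 + (U + (46 + U)/(141 + x))) = 2/(-3 + U + (46 + U)/(141 + x)))
Q = 7 - √18641 (Q = 7 - √(494 + 18147) = 7 - √18641 ≈ -129.53)
t(440, s) - Q = 2*(141 + 440)/(-377 - 3*440 + 142*(-487) - 487*440) - (7 - √18641) = 2*581/(-377 - 1320 - 69154 - 214280) + (-7 + √18641) = 2*581/(-285131) + (-7 + √18641) = 2*(-1/285131)*581 + (-7 + √18641) = -166/40733 + (-7 + √18641) = -285297/40733 + √18641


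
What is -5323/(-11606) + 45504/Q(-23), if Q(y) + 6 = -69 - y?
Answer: -131960657/150878 ≈ -874.62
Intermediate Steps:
Q(y) = -75 - y (Q(y) = -6 + (-69 - y) = -75 - y)
-5323/(-11606) + 45504/Q(-23) = -5323/(-11606) + 45504/(-75 - 1*(-23)) = -5323*(-1/11606) + 45504/(-75 + 23) = 5323/11606 + 45504/(-52) = 5323/11606 + 45504*(-1/52) = 5323/11606 - 11376/13 = -131960657/150878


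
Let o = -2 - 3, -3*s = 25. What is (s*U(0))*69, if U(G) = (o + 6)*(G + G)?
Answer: 0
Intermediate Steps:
s = -25/3 (s = -⅓*25 = -25/3 ≈ -8.3333)
o = -5
U(G) = 2*G (U(G) = (-5 + 6)*(G + G) = 1*(2*G) = 2*G)
(s*U(0))*69 = -50*0/3*69 = -25/3*0*69 = 0*69 = 0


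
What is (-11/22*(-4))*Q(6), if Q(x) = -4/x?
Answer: -4/3 ≈ -1.3333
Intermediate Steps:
(-11/22*(-4))*Q(6) = (-11/22*(-4))*(-4/6) = (-11*1/22*(-4))*(-4*⅙) = -½*(-4)*(-⅔) = 2*(-⅔) = -4/3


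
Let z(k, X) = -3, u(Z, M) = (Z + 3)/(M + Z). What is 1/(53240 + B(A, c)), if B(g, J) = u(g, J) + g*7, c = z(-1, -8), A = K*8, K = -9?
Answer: 25/1318423 ≈ 1.8962e-5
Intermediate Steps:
u(Z, M) = (3 + Z)/(M + Z)
A = -72 (A = -9*8 = -72)
c = -3
B(g, J) = 7*g + (3 + g)/(J + g) (B(g, J) = (3 + g)/(J + g) + g*7 = (3 + g)/(J + g) + 7*g = 7*g + (3 + g)/(J + g))
1/(53240 + B(A, c)) = 1/(53240 + (3 - 72 + 7*(-72)*(-3 - 72))/(-3 - 72)) = 1/(53240 + (3 - 72 + 7*(-72)*(-75))/(-75)) = 1/(53240 - (3 - 72 + 37800)/75) = 1/(53240 - 1/75*37731) = 1/(53240 - 12577/25) = 1/(1318423/25) = 25/1318423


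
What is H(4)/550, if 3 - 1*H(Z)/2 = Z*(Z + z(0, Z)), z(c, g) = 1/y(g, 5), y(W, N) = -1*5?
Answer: -61/1375 ≈ -0.044364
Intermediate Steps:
y(W, N) = -5
z(c, g) = -1/5 (z(c, g) = 1/(-5) = -1/5)
H(Z) = 6 - 2*Z*(-1/5 + Z) (H(Z) = 6 - 2*Z*(Z - 1/5) = 6 - 2*Z*(-1/5 + Z))
H(4)/550 = (6 - 2*4**2 + (2/5)*4)/550 = (6 - 2*16 + 8/5)/550 = (6 - 32 + 8/5)/550 = (1/550)*(-122/5) = -61/1375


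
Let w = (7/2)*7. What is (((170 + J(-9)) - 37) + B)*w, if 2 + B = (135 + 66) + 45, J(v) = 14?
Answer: 19159/2 ≈ 9579.5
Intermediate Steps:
B = 244 (B = -2 + ((135 + 66) + 45) = -2 + (201 + 45) = -2 + 246 = 244)
w = 49/2 (w = (7*(½))*7 = (7/2)*7 = 49/2 ≈ 24.500)
(((170 + J(-9)) - 37) + B)*w = (((170 + 14) - 37) + 244)*(49/2) = ((184 - 37) + 244)*(49/2) = (147 + 244)*(49/2) = 391*(49/2) = 19159/2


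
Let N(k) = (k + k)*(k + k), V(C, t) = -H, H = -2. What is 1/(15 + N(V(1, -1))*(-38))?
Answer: -1/593 ≈ -0.0016863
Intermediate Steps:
V(C, t) = 2 (V(C, t) = -1*(-2) = 2)
N(k) = 4*k² (N(k) = (2*k)*(2*k) = 4*k²)
1/(15 + N(V(1, -1))*(-38)) = 1/(15 + (4*2²)*(-38)) = 1/(15 + (4*4)*(-38)) = 1/(15 + 16*(-38)) = 1/(15 - 608) = 1/(-593) = -1/593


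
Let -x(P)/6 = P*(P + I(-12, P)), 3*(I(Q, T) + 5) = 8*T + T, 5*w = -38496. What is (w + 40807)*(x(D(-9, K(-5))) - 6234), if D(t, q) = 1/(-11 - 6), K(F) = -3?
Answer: -59665552848/289 ≈ -2.0646e+8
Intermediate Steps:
w = -38496/5 (w = (⅕)*(-38496) = -38496/5 ≈ -7699.2)
I(Q, T) = -5 + 3*T (I(Q, T) = -5 + (8*T + T)/3 = -5 + (9*T)/3 = -5 + 3*T)
D(t, q) = -1/17 (D(t, q) = 1/(-17) = -1/17)
x(P) = -6*P*(-5 + 4*P) (x(P) = -6*P*(P + (-5 + 3*P)) = -6*P*(-5 + 4*P))
(w + 40807)*(x(D(-9, K(-5))) - 6234) = (-38496/5 + 40807)*(6*(-1/17)*(5 - 4*(-1/17)) - 6234) = 165539*(6*(-1/17)*(5 + 4/17) - 6234)/5 = 165539*(6*(-1/17)*(89/17) - 6234)/5 = 165539*(-534/289 - 6234)/5 = (165539/5)*(-1802160/289) = -59665552848/289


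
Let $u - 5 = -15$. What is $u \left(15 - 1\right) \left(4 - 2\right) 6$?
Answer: $-1680$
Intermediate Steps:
$u = -10$ ($u = 5 - 15 = -10$)
$u \left(15 - 1\right) \left(4 - 2\right) 6 = - 10 \left(15 - 1\right) \left(4 - 2\right) 6 = - 10 \left(15 - 1\right) 2 \cdot 6 = \left(-10\right) 14 \cdot 12 = \left(-140\right) 12 = -1680$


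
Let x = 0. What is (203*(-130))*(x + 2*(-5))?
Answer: 263900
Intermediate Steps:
(203*(-130))*(x + 2*(-5)) = (203*(-130))*(0 + 2*(-5)) = -26390*(0 - 10) = -26390*(-10) = 263900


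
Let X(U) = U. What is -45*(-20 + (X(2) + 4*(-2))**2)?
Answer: -720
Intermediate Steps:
-45*(-20 + (X(2) + 4*(-2))**2) = -45*(-20 + (2 + 4*(-2))**2) = -45*(-20 + (2 - 8)**2) = -45*(-20 + (-6)**2) = -45*(-20 + 36) = -45*16 = -720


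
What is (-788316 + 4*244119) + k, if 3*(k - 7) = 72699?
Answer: 212400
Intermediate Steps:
k = 24240 (k = 7 + (⅓)*72699 = 7 + 24233 = 24240)
(-788316 + 4*244119) + k = (-788316 + 4*244119) + 24240 = (-788316 + 976476) + 24240 = 188160 + 24240 = 212400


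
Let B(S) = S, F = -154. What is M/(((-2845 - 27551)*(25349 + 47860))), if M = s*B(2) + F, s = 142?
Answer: -65/1112630382 ≈ -5.8420e-8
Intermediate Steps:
M = 130 (M = 142*2 - 154 = 284 - 154 = 130)
M/(((-2845 - 27551)*(25349 + 47860))) = 130/(((-2845 - 27551)*(25349 + 47860))) = 130/((-30396*73209)) = 130/(-2225260764) = 130*(-1/2225260764) = -65/1112630382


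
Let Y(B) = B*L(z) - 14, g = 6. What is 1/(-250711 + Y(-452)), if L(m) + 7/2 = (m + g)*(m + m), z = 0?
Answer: -1/249143 ≈ -4.0138e-6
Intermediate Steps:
L(m) = -7/2 + 2*m*(6 + m) (L(m) = -7/2 + (m + 6)*(m + m) = -7/2 + (6 + m)*(2*m) = -7/2 + 2*m*(6 + m))
Y(B) = -14 - 7*B/2 (Y(B) = B*(-7/2 + 2*0² + 12*0) - 14 = B*(-7/2 + 2*0 + 0) - 14 = B*(-7/2 + 0 + 0) - 14 = B*(-7/2) - 14 = -7*B/2 - 14 = -14 - 7*B/2)
1/(-250711 + Y(-452)) = 1/(-250711 + (-14 - 7/2*(-452))) = 1/(-250711 + (-14 + 1582)) = 1/(-250711 + 1568) = 1/(-249143) = -1/249143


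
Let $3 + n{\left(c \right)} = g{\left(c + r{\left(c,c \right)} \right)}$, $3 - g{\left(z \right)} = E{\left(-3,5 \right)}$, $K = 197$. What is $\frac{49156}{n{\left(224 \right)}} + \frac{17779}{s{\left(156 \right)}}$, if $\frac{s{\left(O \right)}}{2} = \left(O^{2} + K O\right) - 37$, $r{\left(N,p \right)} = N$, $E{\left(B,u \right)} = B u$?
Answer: $\frac{5410474357}{1650930} \approx 3277.2$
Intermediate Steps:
$g{\left(z \right)} = 18$ ($g{\left(z \right)} = 3 - \left(-3\right) 5 = 3 - -15 = 3 + 15 = 18$)
$s{\left(O \right)} = -74 + 2 O^{2} + 394 O$ ($s{\left(O \right)} = 2 \left(\left(O^{2} + 197 O\right) - 37\right) = 2 \left(-37 + O^{2} + 197 O\right) = -74 + 2 O^{2} + 394 O$)
$n{\left(c \right)} = 15$ ($n{\left(c \right)} = -3 + 18 = 15$)
$\frac{49156}{n{\left(224 \right)}} + \frac{17779}{s{\left(156 \right)}} = \frac{49156}{15} + \frac{17779}{-74 + 2 \cdot 156^{2} + 394 \cdot 156} = 49156 \cdot \frac{1}{15} + \frac{17779}{-74 + 2 \cdot 24336 + 61464} = \frac{49156}{15} + \frac{17779}{-74 + 48672 + 61464} = \frac{49156}{15} + \frac{17779}{110062} = \frac{5410474357}{1650930}$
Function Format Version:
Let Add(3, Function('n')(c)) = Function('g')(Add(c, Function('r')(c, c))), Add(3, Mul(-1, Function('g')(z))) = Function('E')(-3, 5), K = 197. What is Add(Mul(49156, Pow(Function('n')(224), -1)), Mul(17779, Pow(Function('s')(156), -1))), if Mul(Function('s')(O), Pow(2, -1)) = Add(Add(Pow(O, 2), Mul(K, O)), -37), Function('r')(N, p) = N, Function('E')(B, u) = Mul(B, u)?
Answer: Rational(5410474357, 1650930) ≈ 3277.2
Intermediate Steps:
Function('g')(z) = 18 (Function('g')(z) = Add(3, Mul(-1, Mul(-3, 5))) = Add(3, Mul(-1, -15)) = Add(3, 15) = 18)
Function('s')(O) = Add(-74, Mul(2, Pow(O, 2)), Mul(394, O)) (Function('s')(O) = Mul(2, Add(Add(Pow(O, 2), Mul(197, O)), -37)) = Mul(2, Add(-37, Pow(O, 2), Mul(197, O))) = Add(-74, Mul(2, Pow(O, 2)), Mul(394, O)))
Function('n')(c) = 15 (Function('n')(c) = Add(-3, 18) = 15)
Add(Mul(49156, Pow(Function('n')(224), -1)), Mul(17779, Pow(Function('s')(156), -1))) = Add(Mul(49156, Pow(15, -1)), Mul(17779, Pow(Add(-74, Mul(2, Pow(156, 2)), Mul(394, 156)), -1))) = Add(Mul(49156, Rational(1, 15)), Mul(17779, Pow(Add(-74, Mul(2, 24336), 61464), -1))) = Add(Rational(49156, 15), Mul(17779, Pow(Add(-74, 48672, 61464), -1))) = Add(Rational(49156, 15), Mul(17779, Pow(110062, -1))) = Add(Rational(49156, 15), Mul(17779, Rational(1, 110062))) = Add(Rational(49156, 15), Rational(17779, 110062)) = Rational(5410474357, 1650930)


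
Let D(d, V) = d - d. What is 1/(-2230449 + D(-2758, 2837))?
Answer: -1/2230449 ≈ -4.4834e-7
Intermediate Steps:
D(d, V) = 0
1/(-2230449 + D(-2758, 2837)) = 1/(-2230449 + 0) = 1/(-2230449) = -1/2230449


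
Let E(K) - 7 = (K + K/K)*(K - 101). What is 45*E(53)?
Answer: -116325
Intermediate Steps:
E(K) = 7 + (1 + K)*(-101 + K) (E(K) = 7 + (K + K/K)*(K - 101) = 7 + (K + 1)*(-101 + K) = 7 + (1 + K)*(-101 + K))
45*E(53) = 45*(-94 + 53**2 - 100*53) = 45*(-94 + 2809 - 5300) = 45*(-2585) = -116325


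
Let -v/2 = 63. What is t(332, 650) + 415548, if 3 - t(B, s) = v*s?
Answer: 497451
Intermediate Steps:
v = -126 (v = -2*63 = -126)
t(B, s) = 3 + 126*s (t(B, s) = 3 - (-126)*s = 3 + 126*s)
t(332, 650) + 415548 = (3 + 126*650) + 415548 = (3 + 81900) + 415548 = 81903 + 415548 = 497451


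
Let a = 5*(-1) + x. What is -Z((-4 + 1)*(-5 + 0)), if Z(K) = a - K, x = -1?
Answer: 21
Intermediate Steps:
a = -6 (a = 5*(-1) - 1 = -5 - 1 = -6)
Z(K) = -6 - K
-Z((-4 + 1)*(-5 + 0)) = -(-6 - (-4 + 1)*(-5 + 0)) = -(-6 - (-3)*(-5)) = -(-6 - 1*15) = -(-6 - 15) = -1*(-21) = 21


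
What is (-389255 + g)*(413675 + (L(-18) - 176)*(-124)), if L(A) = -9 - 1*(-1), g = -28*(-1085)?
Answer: -156645707625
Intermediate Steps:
g = 30380
L(A) = -8 (L(A) = -9 + 1 = -8)
(-389255 + g)*(413675 + (L(-18) - 176)*(-124)) = (-389255 + 30380)*(413675 + (-8 - 176)*(-124)) = -358875*(413675 - 184*(-124)) = -358875*(413675 + 22816) = -358875*436491 = -156645707625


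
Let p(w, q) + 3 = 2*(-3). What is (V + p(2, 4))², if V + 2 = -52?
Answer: 3969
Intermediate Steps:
p(w, q) = -9 (p(w, q) = -3 + 2*(-3) = -3 - 6 = -9)
V = -54 (V = -2 - 52 = -54)
(V + p(2, 4))² = (-54 - 9)² = (-63)² = 3969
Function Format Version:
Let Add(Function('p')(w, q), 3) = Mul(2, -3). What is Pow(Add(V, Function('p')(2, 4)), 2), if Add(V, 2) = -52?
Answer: 3969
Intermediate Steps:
Function('p')(w, q) = -9 (Function('p')(w, q) = Add(-3, Mul(2, -3)) = Add(-3, -6) = -9)
V = -54 (V = Add(-2, -52) = -54)
Pow(Add(V, Function('p')(2, 4)), 2) = Pow(Add(-54, -9), 2) = Pow(-63, 2) = 3969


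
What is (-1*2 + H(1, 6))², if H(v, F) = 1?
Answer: 1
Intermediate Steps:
(-1*2 + H(1, 6))² = (-1*2 + 1)² = (-2 + 1)² = (-1)² = 1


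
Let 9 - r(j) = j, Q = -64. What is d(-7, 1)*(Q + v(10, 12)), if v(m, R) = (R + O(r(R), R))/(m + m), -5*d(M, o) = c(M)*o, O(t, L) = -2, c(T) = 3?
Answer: 381/10 ≈ 38.100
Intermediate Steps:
r(j) = 9 - j
d(M, o) = -3*o/5
v(m, R) = (-2 + R)/(2*m) (v(m, R) = (R - 2)/(m + m) = (-2 + R)/((2*m)) = (-2 + R)*(1/(2*m)) = (-2 + R)/(2*m))
d(-7, 1)*(Q + v(10, 12)) = (-⅗*1)*(-64 + (½)*(-2 + 12)/10) = -3*(-64 + (½)*(⅒)*10)/5 = -3*(-64 + ½)/5 = -⅗*(-127/2) = 381/10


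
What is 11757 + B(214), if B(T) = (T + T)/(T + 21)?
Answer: 2763323/235 ≈ 11759.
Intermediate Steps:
B(T) = 2*T/(21 + T) (B(T) = (2*T)/(21 + T) = 2*T/(21 + T))
11757 + B(214) = 11757 + 2*214/(21 + 214) = 11757 + 2*214/235 = 11757 + 2*214*(1/235) = 11757 + 428/235 = 2763323/235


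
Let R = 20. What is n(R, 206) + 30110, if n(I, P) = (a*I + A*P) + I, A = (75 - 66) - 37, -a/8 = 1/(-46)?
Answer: 560406/23 ≈ 24365.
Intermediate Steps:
a = 4/23 (a = -8/(-46) = -8*(-1/46) = 4/23 ≈ 0.17391)
A = -28 (A = 9 - 37 = -28)
n(I, P) = -28*P + 27*I/23 (n(I, P) = (4*I/23 - 28*P) + I = (-28*P + 4*I/23) + I = -28*P + 27*I/23)
n(R, 206) + 30110 = (-28*206 + (27/23)*20) + 30110 = (-5768 + 540/23) + 30110 = -132124/23 + 30110 = 560406/23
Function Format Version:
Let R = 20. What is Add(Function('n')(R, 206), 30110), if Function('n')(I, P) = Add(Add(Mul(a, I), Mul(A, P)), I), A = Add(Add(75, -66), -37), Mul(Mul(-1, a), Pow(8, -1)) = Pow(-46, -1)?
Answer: Rational(560406, 23) ≈ 24365.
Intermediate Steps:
a = Rational(4, 23) (a = Mul(-8, Pow(-46, -1)) = Mul(-8, Rational(-1, 46)) = Rational(4, 23) ≈ 0.17391)
A = -28 (A = Add(9, -37) = -28)
Function('n')(I, P) = Add(Mul(-28, P), Mul(Rational(27, 23), I)) (Function('n')(I, P) = Add(Add(Mul(Rational(4, 23), I), Mul(-28, P)), I) = Add(Add(Mul(-28, P), Mul(Rational(4, 23), I)), I) = Add(Mul(-28, P), Mul(Rational(27, 23), I)))
Add(Function('n')(R, 206), 30110) = Add(Add(Mul(-28, 206), Mul(Rational(27, 23), 20)), 30110) = Add(Add(-5768, Rational(540, 23)), 30110) = Add(Rational(-132124, 23), 30110) = Rational(560406, 23)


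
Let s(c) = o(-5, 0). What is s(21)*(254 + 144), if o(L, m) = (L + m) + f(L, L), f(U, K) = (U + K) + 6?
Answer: -3582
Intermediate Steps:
f(U, K) = 6 + K + U (f(U, K) = (K + U) + 6 = 6 + K + U)
o(L, m) = 6 + m + 3*L (o(L, m) = (L + m) + (6 + L + L) = (L + m) + (6 + 2*L) = 6 + m + 3*L)
s(c) = -9 (s(c) = 6 + 0 + 3*(-5) = 6 + 0 - 15 = -9)
s(21)*(254 + 144) = -9*(254 + 144) = -9*398 = -3582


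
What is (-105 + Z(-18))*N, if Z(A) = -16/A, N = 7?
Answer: -6559/9 ≈ -728.78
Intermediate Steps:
(-105 + Z(-18))*N = (-105 - 16/(-18))*7 = (-105 - 16*(-1/18))*7 = (-105 + 8/9)*7 = -937/9*7 = -6559/9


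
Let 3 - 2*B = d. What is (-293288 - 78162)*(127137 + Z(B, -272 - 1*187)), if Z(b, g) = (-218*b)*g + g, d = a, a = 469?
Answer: 8613096423600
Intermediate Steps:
d = 469
B = -233 (B = 3/2 - ½*469 = 3/2 - 469/2 = -233)
Z(b, g) = g - 218*b*g (Z(b, g) = -218*b*g + g = g - 218*b*g)
(-293288 - 78162)*(127137 + Z(B, -272 - 1*187)) = (-293288 - 78162)*(127137 + (-272 - 1*187)*(1 - 218*(-233))) = -371450*(127137 + (-272 - 187)*(1 + 50794)) = -371450*(127137 - 459*50795) = -371450*(127137 - 23314905) = -371450*(-23187768) = 8613096423600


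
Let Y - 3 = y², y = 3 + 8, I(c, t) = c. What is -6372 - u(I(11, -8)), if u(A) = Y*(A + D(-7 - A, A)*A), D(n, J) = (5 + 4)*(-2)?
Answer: 16816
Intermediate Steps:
y = 11
D(n, J) = -18 (D(n, J) = 9*(-2) = -18)
Y = 124 (Y = 3 + 11² = 3 + 121 = 124)
u(A) = -2108*A (u(A) = 124*(A - 18*A) = 124*(-17*A) = -2108*A)
-6372 - u(I(11, -8)) = -6372 - (-2108)*11 = -6372 - 1*(-23188) = -6372 + 23188 = 16816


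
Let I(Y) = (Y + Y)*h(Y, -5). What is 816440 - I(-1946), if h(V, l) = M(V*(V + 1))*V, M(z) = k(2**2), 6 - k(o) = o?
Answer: -14331224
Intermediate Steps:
k(o) = 6 - o
M(z) = 2 (M(z) = 6 - 1*2**2 = 6 - 1*4 = 6 - 4 = 2)
h(V, l) = 2*V
I(Y) = 4*Y**2 (I(Y) = (Y + Y)*(2*Y) = (2*Y)*(2*Y) = 4*Y**2)
816440 - I(-1946) = 816440 - 4*(-1946)**2 = 816440 - 4*3786916 = 816440 - 1*15147664 = 816440 - 15147664 = -14331224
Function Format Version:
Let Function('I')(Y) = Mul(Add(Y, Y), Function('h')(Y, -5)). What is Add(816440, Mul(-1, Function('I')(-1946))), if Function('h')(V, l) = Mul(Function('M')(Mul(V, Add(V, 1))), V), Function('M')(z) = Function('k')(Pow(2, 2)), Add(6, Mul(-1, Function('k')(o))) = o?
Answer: -14331224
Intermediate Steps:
Function('k')(o) = Add(6, Mul(-1, o))
Function('M')(z) = 2 (Function('M')(z) = Add(6, Mul(-1, Pow(2, 2))) = Add(6, Mul(-1, 4)) = Add(6, -4) = 2)
Function('h')(V, l) = Mul(2, V)
Function('I')(Y) = Mul(4, Pow(Y, 2)) (Function('I')(Y) = Mul(Add(Y, Y), Mul(2, Y)) = Mul(Mul(2, Y), Mul(2, Y)) = Mul(4, Pow(Y, 2)))
Add(816440, Mul(-1, Function('I')(-1946))) = Add(816440, Mul(-1, Mul(4, Pow(-1946, 2)))) = Add(816440, Mul(-1, Mul(4, 3786916))) = Add(816440, Mul(-1, 15147664)) = Add(816440, -15147664) = -14331224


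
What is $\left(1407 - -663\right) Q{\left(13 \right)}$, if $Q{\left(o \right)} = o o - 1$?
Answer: $347760$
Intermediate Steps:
$Q{\left(o \right)} = -1 + o^{2}$ ($Q{\left(o \right)} = o^{2} - 1 = -1 + o^{2}$)
$\left(1407 - -663\right) Q{\left(13 \right)} = \left(1407 - -663\right) \left(-1 + 13^{2}\right) = \left(1407 + 663\right) \left(-1 + 169\right) = 2070 \cdot 168 = 347760$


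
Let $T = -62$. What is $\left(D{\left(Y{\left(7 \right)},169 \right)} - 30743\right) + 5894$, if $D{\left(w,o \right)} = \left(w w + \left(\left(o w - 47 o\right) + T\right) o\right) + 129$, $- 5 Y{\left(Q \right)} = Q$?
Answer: $- \frac{35438711}{25} \approx -1.4175 \cdot 10^{6}$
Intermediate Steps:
$Y{\left(Q \right)} = - \frac{Q}{5}$
$D{\left(w,o \right)} = 129 + w^{2} + o \left(-62 - 47 o + o w\right)$ ($D{\left(w,o \right)} = \left(w w + \left(\left(o w - 47 o\right) - 62\right) o\right) + 129 = \left(w^{2} + \left(\left(- 47 o + o w\right) - 62\right) o\right) + 129 = \left(w^{2} + \left(-62 - 47 o + o w\right) o\right) + 129 = \left(w^{2} + o \left(-62 - 47 o + o w\right)\right) + 129 = 129 + w^{2} + o \left(-62 - 47 o + o w\right)$)
$\left(D{\left(Y{\left(7 \right)},169 \right)} - 30743\right) + 5894 = \left(\left(129 + \left(\left(- \frac{1}{5}\right) 7\right)^{2} - 10478 - 47 \cdot 169^{2} + \left(- \frac{1}{5}\right) 7 \cdot 169^{2}\right) - 30743\right) + 5894 = \left(\left(129 + \left(- \frac{7}{5}\right)^{2} - 10478 - 1342367 - \frac{199927}{5}\right) - 30743\right) + 5894 = \left(\left(129 + \frac{49}{25} - 10478 - 1342367 - \frac{199927}{5}\right) - 30743\right) + 5894 = \left(- \frac{34817486}{25} - 30743\right) + 5894 = - \frac{35586061}{25} + 5894 = - \frac{35438711}{25}$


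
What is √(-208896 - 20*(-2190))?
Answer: 6*I*√4586 ≈ 406.32*I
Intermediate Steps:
√(-208896 - 20*(-2190)) = √(-208896 + 43800) = √(-165096) = 6*I*√4586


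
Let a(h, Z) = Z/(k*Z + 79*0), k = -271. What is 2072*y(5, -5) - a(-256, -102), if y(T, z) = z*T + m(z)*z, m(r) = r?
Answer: 1/271 ≈ 0.0036900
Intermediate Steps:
y(T, z) = z² + T*z (y(T, z) = z*T + z*z = T*z + z² = z² + T*z)
a(h, Z) = -1/271 (a(h, Z) = Z/(-271*Z + 79*0) = Z/(-271*Z + 0) = Z/((-271*Z)) = Z*(-1/(271*Z)) = -1/271)
2072*y(5, -5) - a(-256, -102) = 2072*(-5*(5 - 5)) - 1*(-1/271) = 2072*(-5*0) + 1/271 = 2072*0 + 1/271 = 0 + 1/271 = 1/271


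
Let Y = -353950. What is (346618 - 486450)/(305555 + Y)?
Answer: 139832/48395 ≈ 2.8894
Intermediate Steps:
(346618 - 486450)/(305555 + Y) = (346618 - 486450)/(305555 - 353950) = -139832/(-48395) = -139832*(-1/48395) = 139832/48395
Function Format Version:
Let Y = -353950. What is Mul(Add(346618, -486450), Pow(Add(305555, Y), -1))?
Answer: Rational(139832, 48395) ≈ 2.8894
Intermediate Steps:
Mul(Add(346618, -486450), Pow(Add(305555, Y), -1)) = Mul(Add(346618, -486450), Pow(Add(305555, -353950), -1)) = Mul(-139832, Pow(-48395, -1)) = Mul(-139832, Rational(-1, 48395)) = Rational(139832, 48395)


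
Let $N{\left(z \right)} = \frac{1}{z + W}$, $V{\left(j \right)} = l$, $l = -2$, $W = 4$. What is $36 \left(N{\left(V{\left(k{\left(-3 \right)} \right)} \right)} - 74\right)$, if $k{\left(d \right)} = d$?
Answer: $-2646$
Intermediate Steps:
$V{\left(j \right)} = -2$
$N{\left(z \right)} = \frac{1}{4 + z}$ ($N{\left(z \right)} = \frac{1}{z + 4} = \frac{1}{4 + z}$)
$36 \left(N{\left(V{\left(k{\left(-3 \right)} \right)} \right)} - 74\right) = 36 \left(\frac{1}{4 - 2} - 74\right) = 36 \left(\frac{1}{2} - 74\right) = 36 \left(- \frac{147}{2}\right) = -2646$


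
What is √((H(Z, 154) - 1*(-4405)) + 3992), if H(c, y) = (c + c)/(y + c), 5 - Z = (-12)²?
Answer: √1885155/15 ≈ 91.534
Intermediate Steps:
Z = -139 (Z = 5 - 1*(-12)² = 5 - 1*144 = 5 - 144 = -139)
H(c, y) = 2*c/(c + y) (H(c, y) = (2*c)/(c + y) = 2*c/(c + y))
√((H(Z, 154) - 1*(-4405)) + 3992) = √((2*(-139)/(-139 + 154) - 1*(-4405)) + 3992) = √((2*(-139)/15 + 4405) + 3992) = √((2*(-139)*(1/15) + 4405) + 3992) = √((-278/15 + 4405) + 3992) = √(65797/15 + 3992) = √(125677/15) = √1885155/15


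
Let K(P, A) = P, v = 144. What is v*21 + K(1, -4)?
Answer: 3025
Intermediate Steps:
v*21 + K(1, -4) = 144*21 + 1 = 3024 + 1 = 3025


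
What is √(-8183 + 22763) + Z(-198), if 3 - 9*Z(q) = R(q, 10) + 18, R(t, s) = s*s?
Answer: -115/9 + 54*√5 ≈ 107.97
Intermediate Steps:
R(t, s) = s²
Z(q) = -115/9 (Z(q) = ⅓ - (10² + 18)/9 = ⅓ - (100 + 18)/9 = ⅓ - ⅑*118 = ⅓ - 118/9 = -115/9)
√(-8183 + 22763) + Z(-198) = √(-8183 + 22763) - 115/9 = √14580 - 115/9 = 54*√5 - 115/9 = -115/9 + 54*√5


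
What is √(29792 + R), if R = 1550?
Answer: √31342 ≈ 177.04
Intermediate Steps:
√(29792 + R) = √(29792 + 1550) = √31342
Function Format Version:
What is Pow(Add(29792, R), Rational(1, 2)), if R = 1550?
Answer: Pow(31342, Rational(1, 2)) ≈ 177.04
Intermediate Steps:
Pow(Add(29792, R), Rational(1, 2)) = Pow(Add(29792, 1550), Rational(1, 2)) = Pow(31342, Rational(1, 2))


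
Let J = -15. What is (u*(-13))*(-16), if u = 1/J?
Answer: -208/15 ≈ -13.867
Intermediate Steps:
u = -1/15 (u = 1/(-15) = -1/15 ≈ -0.066667)
(u*(-13))*(-16) = -1/15*(-13)*(-16) = (13/15)*(-16) = -208/15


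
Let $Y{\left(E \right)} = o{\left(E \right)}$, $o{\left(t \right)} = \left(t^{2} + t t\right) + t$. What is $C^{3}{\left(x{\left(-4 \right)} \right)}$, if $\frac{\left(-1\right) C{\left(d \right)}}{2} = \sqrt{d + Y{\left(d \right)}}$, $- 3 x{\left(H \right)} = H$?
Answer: $- \frac{896 \sqrt{14}}{27} \approx -124.17$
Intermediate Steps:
$o{\left(t \right)} = t + 2 t^{2}$ ($o{\left(t \right)} = \left(t^{2} + t^{2}\right) + t = 2 t^{2} + t = t + 2 t^{2}$)
$x{\left(H \right)} = - \frac{H}{3}$
$Y{\left(E \right)} = E \left(1 + 2 E\right)$
$C{\left(d \right)} = - 2 \sqrt{d + d \left(1 + 2 d\right)}$
$C^{3}{\left(x{\left(-4 \right)} \right)} = \left(- 2 \sqrt{2} \sqrt{\left(- \frac{1}{3}\right) \left(-4\right) \left(1 - - \frac{4}{3}\right)}\right)^{3} = \left(- 2 \sqrt{2} \sqrt{\frac{4 \left(1 + \frac{4}{3}\right)}{3}}\right)^{3} = \left(- 2 \sqrt{2} \sqrt{\frac{4}{3} \cdot \frac{7}{3}}\right)^{3} = \left(- 2 \sqrt{2} \sqrt{\frac{28}{9}}\right)^{3} = \left(- 2 \sqrt{2} \frac{2 \sqrt{7}}{3}\right)^{3} = \left(- \frac{4 \sqrt{14}}{3}\right)^{3} = - \frac{896 \sqrt{14}}{27}$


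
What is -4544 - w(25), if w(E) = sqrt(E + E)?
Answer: -4544 - 5*sqrt(2) ≈ -4551.1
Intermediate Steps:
w(E) = sqrt(2)*sqrt(E) (w(E) = sqrt(2*E) = sqrt(2)*sqrt(E))
-4544 - w(25) = -4544 - sqrt(2)*sqrt(25) = -4544 - sqrt(2)*5 = -4544 - 5*sqrt(2)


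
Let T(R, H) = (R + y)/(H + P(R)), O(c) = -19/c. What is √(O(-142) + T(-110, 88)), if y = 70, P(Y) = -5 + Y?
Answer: √2638218/1278 ≈ 1.2709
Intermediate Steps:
T(R, H) = (70 + R)/(-5 + H + R) (T(R, H) = (R + 70)/(H + (-5 + R)) = (70 + R)/(-5 + H + R))
√(O(-142) + T(-110, 88)) = √(-19/(-142) + (70 - 110)/(-5 + 88 - 110)) = √(-19*(-1/142) - 40/(-27)) = √(19/142 - 1/27*(-40)) = √(19/142 + 40/27) = √(6193/3834) = √2638218/1278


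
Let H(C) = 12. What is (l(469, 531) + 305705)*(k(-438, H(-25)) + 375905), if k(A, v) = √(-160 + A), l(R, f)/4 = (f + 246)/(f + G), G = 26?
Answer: 64009401492665/557 + 170280793*I*√598/557 ≈ 1.1492e+11 + 7.4759e+6*I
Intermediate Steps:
l(R, f) = 4*(246 + f)/(26 + f) (l(R, f) = 4*((f + 246)/(f + 26)) = 4*((246 + f)/(26 + f)) = 4*(246 + f)/(26 + f))
(l(469, 531) + 305705)*(k(-438, H(-25)) + 375905) = (4*(246 + 531)/(26 + 531) + 305705)*(√(-160 - 438) + 375905) = (4*777/557 + 305705)*(√(-598) + 375905) = (4*(1/557)*777 + 305705)*(I*√598 + 375905) = (3108/557 + 305705)*(375905 + I*√598) = 170280793*(375905 + I*√598)/557 = 64009401492665/557 + 170280793*I*√598/557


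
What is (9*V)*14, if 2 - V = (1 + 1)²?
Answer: -252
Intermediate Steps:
V = -2 (V = 2 - (1 + 1)² = 2 - 1*2² = 2 - 1*4 = 2 - 4 = -2)
(9*V)*14 = (9*(-2))*14 = -18*14 = -252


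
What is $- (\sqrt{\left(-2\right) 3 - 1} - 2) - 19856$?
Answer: $-19854 - i \sqrt{7} \approx -19854.0 - 2.6458 i$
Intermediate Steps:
$- (\sqrt{\left(-2\right) 3 - 1} - 2) - 19856 = - (\sqrt{-6 - 1} - 2) - 19856 = - (\sqrt{-7} - 2) - 19856 = - (i \sqrt{7} - 2) - 19856 = - (-2 + i \sqrt{7}) - 19856 = \left(2 - i \sqrt{7}\right) - 19856 = -19854 - i \sqrt{7}$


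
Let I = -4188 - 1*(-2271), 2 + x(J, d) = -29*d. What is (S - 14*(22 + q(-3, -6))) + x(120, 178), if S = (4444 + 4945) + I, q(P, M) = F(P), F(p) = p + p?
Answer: 2084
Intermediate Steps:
F(p) = 2*p
q(P, M) = 2*P
x(J, d) = -2 - 29*d
I = -1917 (I = -4188 + 2271 = -1917)
S = 7472 (S = (4444 + 4945) - 1917 = 9389 - 1917 = 7472)
(S - 14*(22 + q(-3, -6))) + x(120, 178) = (7472 - 14*(22 + 2*(-3))) + (-2 - 29*178) = (7472 - 14*(22 - 6)) + (-2 - 5162) = (7472 - 14*16) - 5164 = (7472 - 224) - 5164 = 7248 - 5164 = 2084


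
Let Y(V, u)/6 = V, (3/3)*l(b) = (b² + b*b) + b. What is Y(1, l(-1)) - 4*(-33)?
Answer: 138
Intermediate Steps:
l(b) = b + 2*b² (l(b) = (b² + b*b) + b = (b² + b²) + b = 2*b² + b = b + 2*b²)
Y(V, u) = 6*V
Y(1, l(-1)) - 4*(-33) = 6*1 - 4*(-33) = 6 + 132 = 138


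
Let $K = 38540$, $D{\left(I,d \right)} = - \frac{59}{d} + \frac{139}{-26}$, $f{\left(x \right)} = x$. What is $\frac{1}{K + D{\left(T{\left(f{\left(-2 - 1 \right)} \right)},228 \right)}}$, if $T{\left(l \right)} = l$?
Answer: $\frac{2964}{114215947} \approx 2.5951 \cdot 10^{-5}$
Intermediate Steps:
$D{\left(I,d \right)} = - \frac{139}{26} - \frac{59}{d}$ ($D{\left(I,d \right)} = - \frac{59}{d} + 139 \left(- \frac{1}{26}\right) = - \frac{59}{d} - \frac{139}{26} = - \frac{139}{26} - \frac{59}{d}$)
$\frac{1}{K + D{\left(T{\left(f{\left(-2 - 1 \right)} \right)},228 \right)}} = \frac{1}{38540 - \left(\frac{139}{26} + \frac{59}{228}\right)} = \frac{1}{38540 - \frac{16613}{2964}} = \frac{1}{\frac{114215947}{2964}} = \frac{2964}{114215947}$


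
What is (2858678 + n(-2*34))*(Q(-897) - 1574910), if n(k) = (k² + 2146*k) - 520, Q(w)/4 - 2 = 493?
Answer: -4273421162220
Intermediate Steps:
Q(w) = 1980 (Q(w) = 8 + 4*493 = 8 + 1972 = 1980)
n(k) = -520 + k² + 2146*k
(2858678 + n(-2*34))*(Q(-897) - 1574910) = (2858678 + (-520 + (-2*34)² + 2146*(-2*34)))*(1980 - 1574910) = (2858678 + (-520 + (-68)² + 2146*(-68)))*(-1572930) = (2858678 + (-520 + 4624 - 145928))*(-1572930) = (2858678 - 141824)*(-1572930) = 2716854*(-1572930) = -4273421162220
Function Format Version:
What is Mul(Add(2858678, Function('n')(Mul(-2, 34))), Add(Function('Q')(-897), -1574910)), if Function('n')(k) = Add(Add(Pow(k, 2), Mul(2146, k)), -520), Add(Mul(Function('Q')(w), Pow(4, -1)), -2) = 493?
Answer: -4273421162220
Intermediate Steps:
Function('Q')(w) = 1980 (Function('Q')(w) = Add(8, Mul(4, 493)) = Add(8, 1972) = 1980)
Function('n')(k) = Add(-520, Pow(k, 2), Mul(2146, k))
Mul(Add(2858678, Function('n')(Mul(-2, 34))), Add(Function('Q')(-897), -1574910)) = Mul(Add(2858678, Add(-520, Pow(Mul(-2, 34), 2), Mul(2146, Mul(-2, 34)))), Add(1980, -1574910)) = Mul(Add(2858678, Add(-520, Pow(-68, 2), Mul(2146, -68))), -1572930) = Mul(Add(2858678, Add(-520, 4624, -145928)), -1572930) = Mul(Add(2858678, -141824), -1572930) = Mul(2716854, -1572930) = -4273421162220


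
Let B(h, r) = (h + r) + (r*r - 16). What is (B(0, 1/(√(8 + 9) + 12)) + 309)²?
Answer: 22349086447941/260144641 - 1427699564*√17/260144641 ≈ 85888.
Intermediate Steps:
B(h, r) = -16 + h + r + r² (B(h, r) = (h + r) + (r² - 16) = (h + r) + (-16 + r²) = -16 + h + r + r²)
(B(0, 1/(√(8 + 9) + 12)) + 309)² = ((-16 + 0 + 1/(√(8 + 9) + 12) + (1/(√(8 + 9) + 12))²) + 309)² = ((-16 + 0 + 1/(√17 + 12) + (1/(√17 + 12))²) + 309)² = ((-16 + 0 + 1/(12 + √17) + (1/(12 + √17))²) + 309)² = ((-16 + 0 + 1/(12 + √17) + (12 + √17)⁻²) + 309)² = ((-16 + 1/(12 + √17) + (12 + √17)⁻²) + 309)² = (293 + 1/(12 + √17) + (12 + √17)⁻²)²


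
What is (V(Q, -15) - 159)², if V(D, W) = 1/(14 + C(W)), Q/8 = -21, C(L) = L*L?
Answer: 1444000000/57121 ≈ 25280.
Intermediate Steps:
C(L) = L²
Q = -168 (Q = 8*(-21) = -168)
V(D, W) = 1/(14 + W²)
(V(Q, -15) - 159)² = (1/(14 + (-15)²) - 159)² = (1/(14 + 225) - 159)² = (1/239 - 159)² = (-38000/239)² = 1444000000/57121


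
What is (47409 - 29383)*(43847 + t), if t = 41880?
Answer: 1545314902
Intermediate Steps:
(47409 - 29383)*(43847 + t) = (47409 - 29383)*(43847 + 41880) = 18026*85727 = 1545314902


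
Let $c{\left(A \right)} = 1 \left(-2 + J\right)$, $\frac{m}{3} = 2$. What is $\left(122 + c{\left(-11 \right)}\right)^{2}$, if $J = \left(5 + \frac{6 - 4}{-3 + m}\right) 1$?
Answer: $\frac{142129}{9} \approx 15792.0$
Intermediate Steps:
$m = 6$ ($m = 3 \cdot 2 = 6$)
$J = \frac{17}{3}$ ($J = \left(5 + \frac{6 - 4}{-3 + 6}\right) 1 = \left(5 + \frac{2}{3}\right) 1 = \frac{17}{3} \cdot 1 = \frac{17}{3} \approx 5.6667$)
$c{\left(A \right)} = \frac{11}{3}$ ($c{\left(A \right)} = 1 \left(-2 + \frac{17}{3}\right) = 1 \cdot \frac{11}{3} = \frac{11}{3}$)
$\left(122 + c{\left(-11 \right)}\right)^{2} = \left(122 + \frac{11}{3}\right)^{2} = \left(\frac{377}{3}\right)^{2} = \frac{142129}{9}$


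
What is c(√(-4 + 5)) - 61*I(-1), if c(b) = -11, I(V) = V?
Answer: 50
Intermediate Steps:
c(√(-4 + 5)) - 61*I(-1) = -11 - 61*(-1) = -11 + 61 = 50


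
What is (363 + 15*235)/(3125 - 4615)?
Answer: -1944/745 ≈ -2.6094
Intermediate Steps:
(363 + 15*235)/(3125 - 4615) = (363 + 3525)/(-1490) = 3888*(-1/1490) = -1944/745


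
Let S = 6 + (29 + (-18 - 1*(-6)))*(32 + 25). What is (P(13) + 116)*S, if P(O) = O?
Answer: 125775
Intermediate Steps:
S = 975 (S = 6 + (29 + (-18 + 6))*57 = 6 + (29 - 12)*57 = 6 + 17*57 = 6 + 969 = 975)
(P(13) + 116)*S = (13 + 116)*975 = 129*975 = 125775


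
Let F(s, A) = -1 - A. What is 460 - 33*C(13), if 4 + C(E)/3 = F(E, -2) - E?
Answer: 2044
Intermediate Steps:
C(E) = -9 - 3*E (C(E) = -12 + 3*((-1 - 1*(-2)) - E) = -12 + 3*((-1 + 2) - E) = -12 + 3*(1 - E) = -12 + (3 - 3*E) = -9 - 3*E)
460 - 33*C(13) = 460 - 33*(-9 - 3*13) = 460 - 33*(-9 - 39) = 460 - 33*(-48) = 460 + 1584 = 2044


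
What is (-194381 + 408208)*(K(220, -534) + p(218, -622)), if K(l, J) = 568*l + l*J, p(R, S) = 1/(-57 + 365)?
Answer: 492623409507/308 ≈ 1.5994e+9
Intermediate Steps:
p(R, S) = 1/308
K(l, J) = 568*l + J*l
(-194381 + 408208)*(K(220, -534) + p(218, -622)) = (-194381 + 408208)*(220*(568 - 534) + 1/308) = 213827*(220*34 + 1/308) = 213827*(7480 + 1/308) = 213827*(2303841/308) = 492623409507/308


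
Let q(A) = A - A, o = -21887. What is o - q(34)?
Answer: -21887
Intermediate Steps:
q(A) = 0
o - q(34) = -21887 - 1*0 = -21887 + 0 = -21887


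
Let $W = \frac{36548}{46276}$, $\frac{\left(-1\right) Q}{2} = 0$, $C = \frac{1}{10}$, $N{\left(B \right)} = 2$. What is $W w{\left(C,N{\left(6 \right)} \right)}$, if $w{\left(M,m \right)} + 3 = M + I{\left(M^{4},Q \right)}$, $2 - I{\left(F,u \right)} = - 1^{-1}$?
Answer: $\frac{9137}{115690} \approx 0.078978$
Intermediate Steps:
$C = \frac{1}{10} \approx 0.1$
$Q = 0$ ($Q = \left(-2\right) 0 = 0$)
$W = \frac{9137}{11569}$ ($W = 36548 \cdot \frac{1}{46276} = \frac{9137}{11569} \approx 0.78978$)
$I{\left(F,u \right)} = 3$ ($I{\left(F,u \right)} = 2 - - 1^{-1} = 2 - \left(-1\right) 1 = 2 - -1 = 2 + 1 = 3$)
$w{\left(M,m \right)} = M$ ($w{\left(M,m \right)} = -3 + \left(M + 3\right) = -3 + \left(3 + M\right) = M$)
$W w{\left(C,N{\left(6 \right)} \right)} = \frac{9137}{11569} \cdot \frac{1}{10} = \frac{9137}{115690}$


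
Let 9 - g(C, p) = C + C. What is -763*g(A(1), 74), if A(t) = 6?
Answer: 2289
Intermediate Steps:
g(C, p) = 9 - 2*C (g(C, p) = 9 - (C + C) = 9 - 2*C)
-763*g(A(1), 74) = -763*(9 - 2*6) = -763*(9 - 12) = -763*(-3) = 2289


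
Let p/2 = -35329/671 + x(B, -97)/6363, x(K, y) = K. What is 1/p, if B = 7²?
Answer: -609939/64218728 ≈ -0.0094978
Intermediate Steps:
B = 49
p = -64218728/609939 (p = 2*(-35329/671 + 49/6363) = 2*(-35329*1/671 + 49*(1/6363)) = 2*(-35329/671 + 7/909) = 2*(-32109364/609939) = -64218728/609939 ≈ -105.29)
1/p = 1/(-64218728/609939) = -609939/64218728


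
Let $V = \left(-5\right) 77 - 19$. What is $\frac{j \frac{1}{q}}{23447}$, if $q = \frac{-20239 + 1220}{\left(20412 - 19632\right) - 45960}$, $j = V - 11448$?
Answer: $- \frac{535473360}{445938493} \approx -1.2008$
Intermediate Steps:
$V = -404$ ($V = -385 - 19 = -404$)
$j = -11852$ ($j = -404 - 11448 = -11852$)
$q = \frac{19019}{45180}$ ($q = - \frac{19019}{\left(20412 - 19632\right) - 45960} = - \frac{19019}{780 - 45960} = - \frac{19019}{-45180} = \left(-19019\right) \left(- \frac{1}{45180}\right) = \frac{19019}{45180} \approx 0.42096$)
$\frac{j \frac{1}{q}}{23447} = \frac{\left(-11852\right) \frac{1}{\frac{19019}{45180}}}{23447} = \left(-11852\right) \frac{45180}{19019} \cdot \frac{1}{23447} = \left(- \frac{535473360}{19019}\right) \frac{1}{23447} = - \frac{535473360}{445938493}$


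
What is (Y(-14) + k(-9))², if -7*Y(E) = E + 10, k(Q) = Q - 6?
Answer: 10201/49 ≈ 208.18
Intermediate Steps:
k(Q) = -6 + Q
Y(E) = -10/7 - E/7 (Y(E) = -(E + 10)/7 = -(10 + E)/7 = -10/7 - E/7)
(Y(-14) + k(-9))² = ((-10/7 - ⅐*(-14)) + (-6 - 9))² = ((-10/7 + 2) - 15)² = (4/7 - 15)² = (-101/7)² = 10201/49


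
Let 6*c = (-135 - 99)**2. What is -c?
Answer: -9126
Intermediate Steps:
c = 9126 (c = (-135 - 99)**2/6 = (1/6)*(-234)**2 = (1/6)*54756 = 9126)
-c = -1*9126 = -9126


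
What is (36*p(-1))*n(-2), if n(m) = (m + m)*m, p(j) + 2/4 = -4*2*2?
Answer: -4752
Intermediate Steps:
p(j) = -33/2 (p(j) = -½ - 4*2*2 = -½ - 8*2 = -½ - 16 = -33/2)
n(m) = 2*m² (n(m) = (2*m)*m = 2*m²)
(36*p(-1))*n(-2) = (36*(-33/2))*(2*(-2)²) = -1188*4 = -594*8 = -4752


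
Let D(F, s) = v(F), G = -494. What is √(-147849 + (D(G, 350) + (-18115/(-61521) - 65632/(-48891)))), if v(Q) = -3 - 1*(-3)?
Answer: I*√16513273624067505577862/334202579 ≈ 384.51*I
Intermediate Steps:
v(Q) = 0 (v(Q) = -3 + 3 = 0)
D(F, s) = 0
√(-147849 + (D(G, 350) + (-18115/(-61521) - 65632/(-48891)))) = √(-147849 + (0 + (-18115/(-61521) - 65632/(-48891)))) = √(-147849 + (0 + (-18115*(-1/61521) - 65632*(-1/48891)))) = √(-147849 + (0 + (18115/61521 + 65632/48891))) = √(-147849 + (0 + 547045193/334202579)) = √(-147849 + 547045193/334202579) = √(-49410970057378/334202579) = I*√16513273624067505577862/334202579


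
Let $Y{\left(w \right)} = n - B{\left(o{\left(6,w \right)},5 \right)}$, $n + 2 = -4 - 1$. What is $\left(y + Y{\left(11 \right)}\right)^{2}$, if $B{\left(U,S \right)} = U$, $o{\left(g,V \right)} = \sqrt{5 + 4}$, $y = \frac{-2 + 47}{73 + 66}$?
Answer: $\frac{1809025}{19321} \approx 93.63$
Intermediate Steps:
$y = \frac{45}{139} \approx 0.32374$
$o{\left(g,V \right)} = 3$ ($o{\left(g,V \right)} = \sqrt{9} = 3$)
$n = -7$ ($n = -2 - 5 = -7$)
$Y{\left(w \right)} = -10$ ($Y{\left(w \right)} = -7 - 3 = -10$)
$\left(y + Y{\left(11 \right)}\right)^{2} = \left(\frac{45}{139} - 10\right)^{2} = \left(- \frac{1345}{139}\right)^{2} = \frac{1809025}{19321}$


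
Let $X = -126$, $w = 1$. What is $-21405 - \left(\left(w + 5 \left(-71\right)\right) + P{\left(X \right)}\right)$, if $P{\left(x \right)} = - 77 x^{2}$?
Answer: $1201401$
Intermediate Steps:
$-21405 - \left(\left(w + 5 \left(-71\right)\right) + P{\left(X \right)}\right) = -21405 - \left(\left(1 + 5 \left(-71\right)\right) - 77 \left(-126\right)^{2}\right) = -21405 - \left(\left(1 - 355\right) - 1222452\right) = -21405 - \left(-354 - 1222452\right) = -21405 - -1222806 = -21405 + 1222806 = 1201401$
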